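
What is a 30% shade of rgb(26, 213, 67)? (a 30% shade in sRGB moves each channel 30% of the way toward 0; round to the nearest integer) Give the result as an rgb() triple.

rgb(18, 149, 47)

Per channel, c → c + 0.3(0 − c):
  R: 26 + 0.3×(0−26) = 26 − 7.8 = 18.2 → 18
  G: 213 + 0.3×(0−213) = 213 − 63.9 = 149.1 → 149
  B: 67 + 0.3×(0−67) = 67 − 20.1 = 46.9 → 47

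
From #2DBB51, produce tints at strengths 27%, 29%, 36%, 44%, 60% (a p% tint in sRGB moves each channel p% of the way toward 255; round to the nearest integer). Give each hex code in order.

#66CD80, #6ACF83, #79D390, #89D99E, #ABE4B9

#2DBB51 is rgb(45, 187, 81).
27%: (45 + 56.7 = 101.7→102, 187 + 18.36 = 205.36→205, 81 + 46.98 = 127.98→128) → #66CD80
29%: (45 + 60.9 = 105.9→106, 187 + 19.72 = 206.72→207, 81 + 50.46 = 131.46→131) → #6ACF83
36%: (45 + 75.6 = 120.6→121, 187 + 24.48 = 211.48→211, 81 + 62.64 = 143.64→144) → #79D390
44%: (45 + 92.4 = 137.4→137, 187 + 29.92 = 216.92→217, 81 + 76.56 = 157.56→158) → #89D99E
60%: (45 + 126 = 171→171, 187 + 40.8 = 227.8→228, 81 + 104.4 = 185.4→185) → #ABE4B9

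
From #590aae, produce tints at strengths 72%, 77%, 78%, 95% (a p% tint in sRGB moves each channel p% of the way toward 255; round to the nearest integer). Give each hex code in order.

#d1bae8, #d9c7ec, #dac9ed, #f7f3fb

#590aae is rgb(89, 10, 174).
72%: (89 + 119.52 = 208.52→209, 10 + 176.4 = 186.4→186, 174 + 58.32 = 232.32→232) → #d1bae8
77%: (89 + 127.82 = 216.82→217, 10 + 188.65 = 198.65→199, 174 + 62.37 = 236.37→236) → #d9c7ec
78%: (89 + 129.48 = 218.48→218, 10 + 191.1 = 201.1→201, 174 + 63.18 = 237.18→237) → #dac9ed
95%: (89 + 157.7 = 246.7→247, 10 + 232.75 = 242.75→243, 174 + 76.95 = 250.95→251) → #f7f3fb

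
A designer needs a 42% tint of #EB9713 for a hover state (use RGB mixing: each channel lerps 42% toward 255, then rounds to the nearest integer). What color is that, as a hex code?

#EB9713 is rgb(235, 151, 19).
A 42% tint moves each channel 42% toward 255:
  R: 235 + 8.4 = 243.4 → 243
  G: 151 + 0.42×(255−151) = 151 + 43.68 = 194.68 → 195
  B: 19 + 99.12 = 118.12 → 118
rgb(243, 195, 118) = #F3C376.

#F3C376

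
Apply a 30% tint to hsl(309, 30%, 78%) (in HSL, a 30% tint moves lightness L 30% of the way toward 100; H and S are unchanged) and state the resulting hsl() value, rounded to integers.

hsl(309, 30%, 85%)

L moves 30% from 78 toward 100: 78 + 6.6 = 84.6 → 85.
H and S are unchanged.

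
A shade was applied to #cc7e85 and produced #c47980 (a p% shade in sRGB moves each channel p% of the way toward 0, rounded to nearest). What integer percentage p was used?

4%

#cc7e85 is rgb(204, 126, 133); #c47980 is rgb(196, 121, 128).
On the R channel (widest range): 196 ≈ 204 + (p/100)(0 − 204), so p ≈ 100×(196 − 204)/(0 − 204) = -800/-204 = 3.92.
p = 4 reproduces all three channels after rounding.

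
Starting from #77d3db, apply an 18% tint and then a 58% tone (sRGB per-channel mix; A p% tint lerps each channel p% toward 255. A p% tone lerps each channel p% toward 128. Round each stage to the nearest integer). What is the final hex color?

#86a6a9

#77d3db is rgb(119, 211, 219).
An 18% tint moves each channel 18% toward 255:
  R: 119 + 24.48 = 143.48 → 143
  G: 211 + 7.92 = 218.92 → 219
  B: 219 + 0.18×(255−219) = 219 + 6.48 = 225.48 → 225
After the tint: rgb(143, 219, 225) = #8fdbe1.
A 58% tone moves each channel 58% toward 128:
  R: 143 + 0.58×(128−143) = 143 − 8.7 = 134.3 → 134
  G: 219 − 52.78 = 166.22 → 166
  B: 225 − 56.26 = 168.74 → 169
rgb(134, 166, 169) = #86a6a9.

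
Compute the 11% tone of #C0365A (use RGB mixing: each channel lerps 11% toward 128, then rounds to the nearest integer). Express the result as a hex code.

#C0365A is rgb(192, 54, 90).
An 11% tone moves each channel 11% toward 128:
  R: 192 − 7.04 = 184.96 → 185
  G: 54 + 0.11×(128−54) = 54 + 8.14 = 62.14 → 62
  B: 90 + 4.18 = 94.18 → 94
rgb(185, 62, 94) = #B93E5E.

#B93E5E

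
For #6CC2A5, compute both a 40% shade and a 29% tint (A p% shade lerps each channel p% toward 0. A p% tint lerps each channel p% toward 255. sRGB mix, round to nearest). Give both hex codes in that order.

#6CC2A5 is rgb(108, 194, 165).
40% shade:
  R: 108 − 43.2 = 64.8 → 65
  G: 194 + 0.4×(0−194) = 194 − 77.6 = 116.4 → 116
  B: 165 − 66 = 99 → 99
  → #417463
29% tint:
  R: 108 + 0.29×(255−108) = 108 + 42.63 = 150.63 → 151
  G: 194 + 0.29×(255−194) = 194 + 17.69 = 211.69 → 212
  B: 165 + 0.29×(255−165) = 165 + 26.1 = 191.1 → 191
  → #97D4BF

#417463, #97D4BF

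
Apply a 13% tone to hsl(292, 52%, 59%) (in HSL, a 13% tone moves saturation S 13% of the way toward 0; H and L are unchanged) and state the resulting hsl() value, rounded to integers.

hsl(292, 45%, 59%)

S moves 13% from 52 toward 0: 52 − 6.76 = 45.24 → 45.
H and L are unchanged.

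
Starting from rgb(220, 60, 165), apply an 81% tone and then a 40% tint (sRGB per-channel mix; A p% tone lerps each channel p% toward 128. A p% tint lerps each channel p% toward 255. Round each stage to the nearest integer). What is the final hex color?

#BDABB7

Lerp each channel 81% toward 128:
  R: 220 + 0.81×(128−220) = 220 − 74.52 = 145.48 → 145
  G: 60 + 0.81×(128−60) = 60 + 55.08 = 115.08 → 115
  B: 165 + 0.81×(128−165) = 165 − 29.97 = 135.03 → 135
After the tone: rgb(145, 115, 135) = #917387.
Lerp each channel 40% toward 255:
  R: 145 + 0.4×(255−145) = 145 + 44 = 189 → 189
  G: 115 + 0.4×(255−115) = 115 + 56 = 171 → 171
  B: 135 + 48 = 183 → 183
rgb(189, 171, 183) = #BDABB7.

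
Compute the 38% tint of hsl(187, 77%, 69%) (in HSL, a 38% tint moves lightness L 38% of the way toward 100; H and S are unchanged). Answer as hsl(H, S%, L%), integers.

hsl(187, 77%, 81%)

L moves 38% from 69 toward 100: 69 + 11.78 = 80.78 → 81.
H and S are unchanged.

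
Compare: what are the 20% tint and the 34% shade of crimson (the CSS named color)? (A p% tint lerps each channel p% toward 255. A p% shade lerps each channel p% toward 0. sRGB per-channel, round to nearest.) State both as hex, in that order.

#E34363, #910D28

CSS crimson is rgb(220, 20, 60).
20% tint:
  R: 220 + 0.2×(255−220) = 220 + 7 = 227 → 227
  G: 20 + 0.2×(255−20) = 20 + 47 = 67 → 67
  B: 60 + 0.2×(255−60) = 60 + 39 = 99 → 99
  → #E34363
34% shade:
  R: 220 + 0.34×(0−220) = 220 − 74.8 = 145.2 → 145
  G: 20 + 0.34×(0−20) = 20 − 6.8 = 13.2 → 13
  B: 60 + 0.34×(0−60) = 60 − 20.4 = 39.6 → 40
  → #910D28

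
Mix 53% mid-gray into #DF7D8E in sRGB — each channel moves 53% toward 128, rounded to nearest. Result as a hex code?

#DF7D8E is rgb(223, 125, 142).
Per channel, c → c + 0.53(128 − c):
  R: 223 − 50.35 = 172.65 → 173
  G: 125 + 1.59 = 126.59 → 127
  B: 142 + 0.53×(128−142) = 142 − 7.42 = 134.58 → 135
rgb(173, 127, 135) = #AD7F87.

#AD7F87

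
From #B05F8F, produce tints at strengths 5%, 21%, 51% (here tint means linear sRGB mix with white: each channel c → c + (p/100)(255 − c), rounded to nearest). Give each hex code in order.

#B46795, #C181A7, #D8B1C8

#B05F8F is rgb(176, 95, 143).
5%: (176 + 3.95 = 179.95→180, 95 + 8 = 103→103, 143 + 5.6 = 148.6→149) → #B46795
21%: (176 + 16.59 = 192.59→193, 95 + 33.6 = 128.6→129, 143 + 23.52 = 166.52→167) → #C181A7
51%: (176 + 40.29 = 216.29→216, 95 + 81.6 = 176.6→177, 143 + 57.12 = 200.12→200) → #D8B1C8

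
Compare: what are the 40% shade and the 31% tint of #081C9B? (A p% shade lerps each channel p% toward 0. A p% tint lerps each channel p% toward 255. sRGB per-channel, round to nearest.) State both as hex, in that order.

#081C9B is rgb(8, 28, 155).
40% shade:
  R: 8 + 0.4×(0−8) = 8 − 3.2 = 4.8 → 5
  G: 28 − 11.2 = 16.8 → 17
  B: 155 + 0.4×(0−155) = 155 − 62 = 93 → 93
  → #05115D
31% tint:
  R: 8 + 0.31×(255−8) = 8 + 76.57 = 84.57 → 85
  G: 28 + 0.31×(255−28) = 28 + 70.37 = 98.37 → 98
  B: 155 + 31 = 186 → 186
  → #5562BA

#05115D, #5562BA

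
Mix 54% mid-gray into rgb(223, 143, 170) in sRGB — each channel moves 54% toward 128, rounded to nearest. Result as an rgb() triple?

Per channel, c → c + 0.54(128 − c):
  R: 223 + 0.54×(128−223) = 223 − 51.3 = 171.7 → 172
  G: 143 + 0.54×(128−143) = 143 − 8.1 = 134.9 → 135
  B: 170 + 0.54×(128−170) = 170 − 22.68 = 147.32 → 147

rgb(172, 135, 147)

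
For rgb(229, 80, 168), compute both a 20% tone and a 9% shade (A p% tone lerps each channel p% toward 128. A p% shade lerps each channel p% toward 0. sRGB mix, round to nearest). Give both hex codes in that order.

#D15AA0, #D04999

20% tone:
  R: 229 + 0.2×(128−229) = 229 − 20.2 = 208.8 → 209
  G: 80 + 9.6 = 89.6 → 90
  B: 168 − 8 = 160 → 160
  → #D15AA0
9% shade:
  R: 229 − 20.61 = 208.39 → 208
  G: 80 + 0.09×(0−80) = 80 − 7.2 = 72.8 → 73
  B: 168 − 15.12 = 152.88 → 153
  → #D04999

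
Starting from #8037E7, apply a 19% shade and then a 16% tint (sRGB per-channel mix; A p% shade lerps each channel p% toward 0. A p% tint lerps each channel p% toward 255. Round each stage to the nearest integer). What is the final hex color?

#8037E7 is rgb(128, 55, 231).
Lerp each channel 19% toward 0:
  R: 128 + 0.19×(0−128) = 128 − 24.32 = 103.68 → 104
  G: 55 + 0.19×(0−55) = 55 − 10.45 = 44.55 → 45
  B: 231 + 0.19×(0−231) = 231 − 43.89 = 187.11 → 187
After the shade: rgb(104, 45, 187) = #682DBB.
Per channel, c → c + 0.16(255 − c):
  R: 104 + 0.16×(255−104) = 104 + 24.16 = 128.16 → 128
  G: 45 + 0.16×(255−45) = 45 + 33.6 = 78.6 → 79
  B: 187 + 0.16×(255−187) = 187 + 10.88 = 197.88 → 198
rgb(128, 79, 198) = #804FC6.

#804FC6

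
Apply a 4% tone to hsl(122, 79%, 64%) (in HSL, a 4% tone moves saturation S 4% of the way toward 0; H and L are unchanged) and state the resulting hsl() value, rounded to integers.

hsl(122, 76%, 64%)

S moves 4% from 79 toward 0: 79 − 3.16 = 75.84 → 76.
H and L are unchanged.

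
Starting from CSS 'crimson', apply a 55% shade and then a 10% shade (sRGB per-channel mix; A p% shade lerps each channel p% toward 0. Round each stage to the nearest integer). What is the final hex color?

CSS crimson is rgb(220, 20, 60).
Lerp each channel 55% toward 0:
  R: 220 + 0.55×(0−220) = 220 − 121 = 99 → 99
  G: 20 + 0.55×(0−20) = 20 − 11 = 9 → 9
  B: 60 − 33 = 27 → 27
After the shade: rgb(99, 9, 27) = #63091B.
Per channel, c → c + 0.1(0 − c):
  R: 99 + 0.1×(0−99) = 99 − 9.9 = 89.1 → 89
  G: 9 − 0.9 = 8.1 → 8
  B: 27 + 0.1×(0−27) = 27 − 2.7 = 24.3 → 24
rgb(89, 8, 24) = #590818.

#590818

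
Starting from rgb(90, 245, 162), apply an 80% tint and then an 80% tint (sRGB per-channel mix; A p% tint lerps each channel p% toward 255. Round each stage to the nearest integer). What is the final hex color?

#F8FFFB

Per channel, c → c + 0.8(255 − c):
  R: 90 + 132 = 222 → 222
  G: 245 + 0.8×(255−245) = 245 + 8 = 253 → 253
  B: 162 + 0.8×(255−162) = 162 + 74.4 = 236.4 → 236
After the tint: rgb(222, 253, 236) = #DEFDEC.
Lerp each channel 80% toward 255:
  R: 222 + 26.4 = 248.4 → 248
  G: 253 + 1.6 = 254.6 → 255
  B: 236 + 15.2 = 251.2 → 251
rgb(248, 255, 251) = #F8FFFB.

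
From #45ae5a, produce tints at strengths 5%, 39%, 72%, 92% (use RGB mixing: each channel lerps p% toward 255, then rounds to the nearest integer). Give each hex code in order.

#4eb262, #8ece9a, #cbe8d1, #f0f9f2

#45ae5a is rgb(69, 174, 90).
5%: (69 + 9.3 = 78.3→78, 174 + 4.05 = 178.05→178, 90 + 8.25 = 98.25→98) → #4eb262
39%: (69 + 72.54 = 141.54→142, 174 + 31.59 = 205.59→206, 90 + 64.35 = 154.35→154) → #8ece9a
72%: (69 + 133.92 = 202.92→203, 174 + 58.32 = 232.32→232, 90 + 118.8 = 208.8→209) → #cbe8d1
92%: (69 + 171.12 = 240.12→240, 174 + 74.52 = 248.52→249, 90 + 151.8 = 241.8→242) → #f0f9f2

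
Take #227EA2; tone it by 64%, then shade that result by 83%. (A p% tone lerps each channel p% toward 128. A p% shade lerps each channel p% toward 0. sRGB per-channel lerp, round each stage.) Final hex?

#227EA2 is rgb(34, 126, 162).
Lerp each channel 64% toward 128:
  R: 34 + 60.16 = 94.16 → 94
  G: 126 + 1.28 = 127.28 → 127
  B: 162 − 21.76 = 140.24 → 140
After the tone: rgb(94, 127, 140) = #5E7F8C.
Lerp each channel 83% toward 0:
  R: 94 + 0.83×(0−94) = 94 − 78.02 = 15.98 → 16
  G: 127 + 0.83×(0−127) = 127 − 105.41 = 21.59 → 22
  B: 140 − 116.2 = 23.8 → 24
rgb(16, 22, 24) = #101618.

#101618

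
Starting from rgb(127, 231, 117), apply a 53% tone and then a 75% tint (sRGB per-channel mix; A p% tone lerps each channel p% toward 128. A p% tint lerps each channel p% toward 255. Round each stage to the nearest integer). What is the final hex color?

Lerp each channel 53% toward 128:
  R: 127 + 0.53 = 127.53 → 128
  G: 231 − 54.59 = 176.41 → 176
  B: 117 + 0.53×(128−117) = 117 + 5.83 = 122.83 → 123
After the tone: rgb(128, 176, 123) = #80B07B.
A 75% tint moves each channel 75% toward 255:
  R: 128 + 0.75×(255−128) = 128 + 95.25 = 223.25 → 223
  G: 176 + 59.25 = 235.25 → 235
  B: 123 + 0.75×(255−123) = 123 + 99 = 222 → 222
rgb(223, 235, 222) = #DFEBDE.

#DFEBDE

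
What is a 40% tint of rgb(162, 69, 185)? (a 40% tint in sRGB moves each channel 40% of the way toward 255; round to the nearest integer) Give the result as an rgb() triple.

A 40% tint moves each channel 40% toward 255:
  R: 162 + 0.4×(255−162) = 162 + 37.2 = 199.2 → 199
  G: 69 + 0.4×(255−69) = 69 + 74.4 = 143.4 → 143
  B: 185 + 0.4×(255−185) = 185 + 28 = 213 → 213

rgb(199, 143, 213)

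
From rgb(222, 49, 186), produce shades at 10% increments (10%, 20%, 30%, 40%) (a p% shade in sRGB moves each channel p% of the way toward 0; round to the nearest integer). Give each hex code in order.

#C82CA7, #B22795, #9B2282, #851D70

10%: (222 − 22.2 = 199.8→200, 49 − 4.9 = 44.1→44, 186 − 18.6 = 167.4→167) → #C82CA7
20%: (222 − 44.4 = 177.6→178, 49 − 9.8 = 39.2→39, 186 − 37.2 = 148.8→149) → #B22795
30%: (222 − 66.6 = 155.4→155, 49 − 14.7 = 34.3→34, 186 − 55.8 = 130.2→130) → #9B2282
40%: (222 − 88.8 = 133.2→133, 49 − 19.6 = 29.4→29, 186 − 74.4 = 111.6→112) → #851D70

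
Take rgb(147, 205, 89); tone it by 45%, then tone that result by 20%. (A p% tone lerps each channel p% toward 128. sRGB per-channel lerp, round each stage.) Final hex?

#88A26F

Lerp each channel 45% toward 128:
  R: 147 − 8.55 = 138.45 → 138
  G: 205 + 0.45×(128−205) = 205 − 34.65 = 170.35 → 170
  B: 89 + 0.45×(128−89) = 89 + 17.55 = 106.55 → 107
After the tone: rgb(138, 170, 107) = #8AAA6B.
Lerp each channel 20% toward 128:
  R: 138 + 0.2×(128−138) = 138 − 2 = 136 → 136
  G: 170 − 8.4 = 161.6 → 162
  B: 107 + 4.2 = 111.2 → 111
rgb(136, 162, 111) = #88A26F.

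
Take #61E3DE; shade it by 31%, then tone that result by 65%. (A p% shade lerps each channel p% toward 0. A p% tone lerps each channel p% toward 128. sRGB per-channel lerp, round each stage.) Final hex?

#61E3DE is rgb(97, 227, 222).
Per channel, c → c + 0.31(0 − c):
  R: 97 + 0.31×(0−97) = 97 − 30.07 = 66.93 → 67
  G: 227 − 70.37 = 156.63 → 157
  B: 222 − 68.82 = 153.18 → 153
After the shade: rgb(67, 157, 153) = #439D99.
Lerp each channel 65% toward 128:
  R: 67 + 39.65 = 106.65 → 107
  G: 157 + 0.65×(128−157) = 157 − 18.85 = 138.15 → 138
  B: 153 − 16.25 = 136.75 → 137
rgb(107, 138, 137) = #6B8A89.

#6B8A89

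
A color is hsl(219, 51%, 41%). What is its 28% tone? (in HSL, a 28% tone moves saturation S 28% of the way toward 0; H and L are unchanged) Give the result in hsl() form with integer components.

S moves 28% from 51 toward 0: 51 − 14.28 = 36.72 → 37.
H and L are unchanged.

hsl(219, 37%, 41%)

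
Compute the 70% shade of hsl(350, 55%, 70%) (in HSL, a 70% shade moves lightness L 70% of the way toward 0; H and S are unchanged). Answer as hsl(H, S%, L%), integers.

hsl(350, 55%, 21%)

L moves 70% from 70 toward 0: 70 − 49 = 21 → 21.
H and S are unchanged.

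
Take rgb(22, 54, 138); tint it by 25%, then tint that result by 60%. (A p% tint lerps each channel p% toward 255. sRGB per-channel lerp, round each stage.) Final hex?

Lerp each channel 25% toward 255:
  R: 22 + 58.25 = 80.25 → 80
  G: 54 + 50.25 = 104.25 → 104
  B: 138 + 29.25 = 167.25 → 167
After the tint: rgb(80, 104, 167) = #5068a7.
A 60% tint moves each channel 60% toward 255:
  R: 80 + 105 = 185 → 185
  G: 104 + 0.6×(255−104) = 104 + 90.6 = 194.6 → 195
  B: 167 + 0.6×(255−167) = 167 + 52.8 = 219.8 → 220
rgb(185, 195, 220) = #b9c3dc.

#b9c3dc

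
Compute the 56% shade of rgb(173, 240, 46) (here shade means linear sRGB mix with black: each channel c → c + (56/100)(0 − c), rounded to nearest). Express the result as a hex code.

Lerp each channel 56% toward 0:
  R: 173 + 0.56×(0−173) = 173 − 96.88 = 76.12 → 76
  G: 240 + 0.56×(0−240) = 240 − 134.4 = 105.6 → 106
  B: 46 − 25.76 = 20.24 → 20
rgb(76, 106, 20) = #4c6a14.

#4c6a14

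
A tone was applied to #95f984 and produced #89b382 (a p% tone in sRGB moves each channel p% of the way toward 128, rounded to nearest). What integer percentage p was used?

58%

#95f984 is rgb(149, 249, 132); #89b382 is rgb(137, 179, 130).
On the G channel (widest range): 179 ≈ 249 + (p/100)(128 − 249), so p ≈ 100×(179 − 249)/(128 − 249) = -7000/-121 = 57.85.
p = 58 reproduces all three channels after rounding.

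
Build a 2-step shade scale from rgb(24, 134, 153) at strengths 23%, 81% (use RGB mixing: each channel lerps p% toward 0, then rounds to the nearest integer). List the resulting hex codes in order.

#126776, #05191d

23%: (24 − 5.52 = 18.48→18, 134 − 30.82 = 103.18→103, 153 − 35.19 = 117.81→118) → #126776
81%: (24 − 19.44 = 4.56→5, 134 − 108.54 = 25.46→25, 153 − 123.93 = 29.07→29) → #05191d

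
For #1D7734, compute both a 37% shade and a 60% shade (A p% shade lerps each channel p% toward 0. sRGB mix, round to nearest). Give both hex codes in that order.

#1D7734 is rgb(29, 119, 52).
37% shade:
  R: 29 + 0.37×(0−29) = 29 − 10.73 = 18.27 → 18
  G: 119 + 0.37×(0−119) = 119 − 44.03 = 74.97 → 75
  B: 52 − 19.24 = 32.76 → 33
  → #124B21
60% shade:
  R: 29 + 0.6×(0−29) = 29 − 17.4 = 11.6 → 12
  G: 119 + 0.6×(0−119) = 119 − 71.4 = 47.6 → 48
  B: 52 + 0.6×(0−52) = 52 − 31.2 = 20.8 → 21
  → #0C3015

#124B21, #0C3015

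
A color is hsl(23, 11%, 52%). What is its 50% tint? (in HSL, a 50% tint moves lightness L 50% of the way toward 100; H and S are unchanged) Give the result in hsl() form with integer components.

hsl(23, 11%, 76%)

L moves 50% from 52 toward 100: 52 + 24 = 76 → 76.
H and S are unchanged.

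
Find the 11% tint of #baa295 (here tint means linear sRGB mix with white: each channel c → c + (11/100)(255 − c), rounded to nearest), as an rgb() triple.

#baa295 is rgb(186, 162, 149).
An 11% tint moves each channel 11% toward 255:
  R: 186 + 0.11×(255−186) = 186 + 7.59 = 193.59 → 194
  G: 162 + 10.23 = 172.23 → 172
  B: 149 + 11.66 = 160.66 → 161

rgb(194, 172, 161)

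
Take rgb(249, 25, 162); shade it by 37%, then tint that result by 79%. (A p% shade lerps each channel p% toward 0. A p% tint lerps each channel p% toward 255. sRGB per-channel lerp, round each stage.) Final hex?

#eacddf

Lerp each channel 37% toward 0:
  R: 249 − 92.13 = 156.87 → 157
  G: 25 − 9.25 = 15.75 → 16
  B: 162 − 59.94 = 102.06 → 102
After the shade: rgb(157, 16, 102) = #9d1066.
A 79% tint moves each channel 79% toward 255:
  R: 157 + 0.79×(255−157) = 157 + 77.42 = 234.42 → 234
  G: 16 + 188.81 = 204.81 → 205
  B: 102 + 0.79×(255−102) = 102 + 120.87 = 222.87 → 223
rgb(234, 205, 223) = #eacddf.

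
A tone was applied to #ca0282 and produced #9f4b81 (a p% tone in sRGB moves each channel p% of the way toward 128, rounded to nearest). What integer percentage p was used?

58%

#ca0282 is rgb(202, 2, 130); #9f4b81 is rgb(159, 75, 129).
On the G channel (widest range): 75 ≈ 2 + (p/100)(128 − 2), so p ≈ 100×(75 − 2)/(128 − 2) = 7300/126 = 57.94.
p = 58 reproduces all three channels after rounding.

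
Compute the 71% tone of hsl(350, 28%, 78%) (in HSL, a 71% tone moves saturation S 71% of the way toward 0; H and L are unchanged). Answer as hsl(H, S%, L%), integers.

hsl(350, 8%, 78%)

S moves 71% from 28 toward 0: 28 − 19.88 = 8.12 → 8.
H and L are unchanged.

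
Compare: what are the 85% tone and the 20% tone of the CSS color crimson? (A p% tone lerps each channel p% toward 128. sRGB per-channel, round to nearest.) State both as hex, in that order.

CSS crimson is rgb(220, 20, 60).
85% tone:
  R: 220 − 78.2 = 141.8 → 142
  G: 20 + 91.8 = 111.8 → 112
  B: 60 + 57.8 = 117.8 → 118
  → #8e7076
20% tone:
  R: 220 − 18.4 = 201.6 → 202
  G: 20 + 21.6 = 41.6 → 42
  B: 60 + 0.2×(128−60) = 60 + 13.6 = 73.6 → 74
  → #ca2a4a

#8e7076, #ca2a4a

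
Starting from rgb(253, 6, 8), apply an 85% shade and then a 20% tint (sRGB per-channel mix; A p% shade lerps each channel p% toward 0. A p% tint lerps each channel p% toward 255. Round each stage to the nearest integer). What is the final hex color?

An 85% shade moves each channel 85% toward 0:
  R: 253 + 0.85×(0−253) = 253 − 215.05 = 37.95 → 38
  G: 6 + 0.85×(0−6) = 6 − 5.1 = 0.9 → 1
  B: 8 + 0.85×(0−8) = 8 − 6.8 = 1.2 → 1
After the shade: rgb(38, 1, 1) = #260101.
Per channel, c → c + 0.2(255 − c):
  R: 38 + 0.2×(255−38) = 38 + 43.4 = 81.4 → 81
  G: 1 + 0.2×(255−1) = 1 + 50.8 = 51.8 → 52
  B: 1 + 0.2×(255−1) = 1 + 50.8 = 51.8 → 52
rgb(81, 52, 52) = #513434.

#513434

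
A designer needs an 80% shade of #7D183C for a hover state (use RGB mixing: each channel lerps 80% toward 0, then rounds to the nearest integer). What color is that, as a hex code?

#7D183C is rgb(125, 24, 60).
An 80% shade moves each channel 80% toward 0:
  R: 125 + 0.8×(0−125) = 125 − 100 = 25 → 25
  G: 24 + 0.8×(0−24) = 24 − 19.2 = 4.8 → 5
  B: 60 − 48 = 12 → 12
rgb(25, 5, 12) = #19050C.

#19050C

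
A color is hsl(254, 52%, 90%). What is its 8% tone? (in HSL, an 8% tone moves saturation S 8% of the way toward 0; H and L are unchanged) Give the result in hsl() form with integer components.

S moves 8% from 52 toward 0: 52 − 4.16 = 47.84 → 48.
H and L are unchanged.

hsl(254, 48%, 90%)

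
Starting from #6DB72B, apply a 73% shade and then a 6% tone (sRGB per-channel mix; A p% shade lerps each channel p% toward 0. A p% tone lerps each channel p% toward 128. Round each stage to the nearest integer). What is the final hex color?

#233613

#6DB72B is rgb(109, 183, 43).
A 73% shade moves each channel 73% toward 0:
  R: 109 + 0.73×(0−109) = 109 − 79.57 = 29.43 → 29
  G: 183 − 133.59 = 49.41 → 49
  B: 43 + 0.73×(0−43) = 43 − 31.39 = 11.61 → 12
After the shade: rgb(29, 49, 12) = #1D310C.
Per channel, c → c + 0.06(128 − c):
  R: 29 + 0.06×(128−29) = 29 + 5.94 = 34.94 → 35
  G: 49 + 0.06×(128−49) = 49 + 4.74 = 53.74 → 54
  B: 12 + 0.06×(128−12) = 12 + 6.96 = 18.96 → 19
rgb(35, 54, 19) = #233613.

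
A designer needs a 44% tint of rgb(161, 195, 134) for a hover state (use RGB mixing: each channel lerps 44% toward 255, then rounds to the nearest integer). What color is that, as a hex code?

Lerp each channel 44% toward 255:
  R: 161 + 0.44×(255−161) = 161 + 41.36 = 202.36 → 202
  G: 195 + 0.44×(255−195) = 195 + 26.4 = 221.4 → 221
  B: 134 + 0.44×(255−134) = 134 + 53.24 = 187.24 → 187
rgb(202, 221, 187) = #caddbb.

#caddbb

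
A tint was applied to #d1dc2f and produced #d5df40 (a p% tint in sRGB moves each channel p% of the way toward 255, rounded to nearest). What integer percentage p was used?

8%

#d1dc2f is rgb(209, 220, 47); #d5df40 is rgb(213, 223, 64).
On the B channel (widest range): 64 ≈ 47 + (p/100)(255 − 47), so p ≈ 100×(64 − 47)/(255 − 47) = 1700/208 = 8.17.
p = 8 reproduces all three channels after rounding.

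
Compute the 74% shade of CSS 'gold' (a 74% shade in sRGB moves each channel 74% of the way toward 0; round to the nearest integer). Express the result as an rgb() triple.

rgb(66, 56, 0)

CSS gold is rgb(255, 215, 0).
Per channel, c → c + 0.74(0 − c):
  R: 255 − 188.7 = 66.3 → 66
  G: 215 − 159.1 = 55.9 → 56
  B: 0 + 0 = 0 → 0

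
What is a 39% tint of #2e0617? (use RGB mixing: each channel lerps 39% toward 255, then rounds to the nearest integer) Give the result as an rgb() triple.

#2e0617 is rgb(46, 6, 23).
Lerp each channel 39% toward 255:
  R: 46 + 0.39×(255−46) = 46 + 81.51 = 127.51 → 128
  G: 6 + 97.11 = 103.11 → 103
  B: 23 + 90.48 = 113.48 → 113

rgb(128, 103, 113)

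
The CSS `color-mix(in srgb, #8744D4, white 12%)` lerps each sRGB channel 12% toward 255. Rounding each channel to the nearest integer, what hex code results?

#8744D4 is rgb(135, 68, 212).
Per channel, c → c + 0.12(255 − c):
  R: 135 + 0.12×(255−135) = 135 + 14.4 = 149.4 → 149
  G: 68 + 0.12×(255−68) = 68 + 22.44 = 90.44 → 90
  B: 212 + 5.16 = 217.16 → 217
rgb(149, 90, 217) = #955AD9.

#955AD9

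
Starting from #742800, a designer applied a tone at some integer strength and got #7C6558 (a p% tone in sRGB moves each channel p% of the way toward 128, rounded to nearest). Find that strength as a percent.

69%

#742800 is rgb(116, 40, 0); #7C6558 is rgb(124, 101, 88).
On the B channel (widest range): 88 ≈ 0 + (p/100)(128 − 0), so p ≈ 100×(88 − 0)/(128 − 0) = 8800/128 = 68.75.
p = 69 reproduces all three channels after rounding.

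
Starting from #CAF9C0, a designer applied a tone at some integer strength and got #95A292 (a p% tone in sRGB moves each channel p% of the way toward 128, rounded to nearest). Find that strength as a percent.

#CAF9C0 is rgb(202, 249, 192); #95A292 is rgb(149, 162, 146).
On the G channel (widest range): 162 ≈ 249 + (p/100)(128 − 249), so p ≈ 100×(162 − 249)/(128 − 249) = -8700/-121 = 71.90.
p = 72 reproduces all three channels after rounding.

72%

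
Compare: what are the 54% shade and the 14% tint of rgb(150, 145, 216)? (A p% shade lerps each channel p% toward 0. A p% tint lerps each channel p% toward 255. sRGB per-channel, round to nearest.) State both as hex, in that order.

54% shade:
  R: 150 + 0.54×(0−150) = 150 − 81 = 69 → 69
  G: 145 + 0.54×(0−145) = 145 − 78.3 = 66.7 → 67
  B: 216 − 116.64 = 99.36 → 99
  → #454363
14% tint:
  R: 150 + 14.7 = 164.7 → 165
  G: 145 + 0.14×(255−145) = 145 + 15.4 = 160.4 → 160
  B: 216 + 0.14×(255−216) = 216 + 5.46 = 221.46 → 221
  → #a5a0dd

#454363, #a5a0dd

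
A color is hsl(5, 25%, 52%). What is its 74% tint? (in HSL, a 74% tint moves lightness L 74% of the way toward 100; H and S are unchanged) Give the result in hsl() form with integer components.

L moves 74% from 52 toward 100: 52 + 35.52 = 87.52 → 88.
H and S are unchanged.

hsl(5, 25%, 88%)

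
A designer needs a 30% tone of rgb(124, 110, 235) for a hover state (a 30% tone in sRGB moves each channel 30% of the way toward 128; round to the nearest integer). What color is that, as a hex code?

#7D73CB

Lerp each channel 30% toward 128:
  R: 124 + 0.3×(128−124) = 124 + 1.2 = 125.2 → 125
  G: 110 + 5.4 = 115.4 → 115
  B: 235 + 0.3×(128−235) = 235 − 32.1 = 202.9 → 203
rgb(125, 115, 203) = #7D73CB.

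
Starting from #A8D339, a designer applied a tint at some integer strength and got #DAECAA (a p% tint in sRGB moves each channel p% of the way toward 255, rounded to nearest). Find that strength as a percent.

57%

#A8D339 is rgb(168, 211, 57); #DAECAA is rgb(218, 236, 170).
On the B channel (widest range): 170 ≈ 57 + (p/100)(255 − 57), so p ≈ 100×(170 − 57)/(255 − 57) = 11300/198 = 57.07.
p = 57 reproduces all three channels after rounding.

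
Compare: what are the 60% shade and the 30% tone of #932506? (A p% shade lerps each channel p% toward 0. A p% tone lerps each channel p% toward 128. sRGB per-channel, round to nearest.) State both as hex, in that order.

#932506 is rgb(147, 37, 6).
60% shade:
  R: 147 − 88.2 = 58.8 → 59
  G: 37 + 0.6×(0−37) = 37 − 22.2 = 14.8 → 15
  B: 6 + 0.6×(0−6) = 6 − 3.6 = 2.4 → 2
  → #3B0F02
30% tone:
  R: 147 + 0.3×(128−147) = 147 − 5.7 = 141.3 → 141
  G: 37 + 0.3×(128−37) = 37 + 27.3 = 64.3 → 64
  B: 6 + 36.6 = 42.6 → 43
  → #8D402B

#3B0F02, #8D402B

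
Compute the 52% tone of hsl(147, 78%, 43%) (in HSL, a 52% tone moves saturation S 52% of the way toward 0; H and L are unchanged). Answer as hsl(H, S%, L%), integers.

S moves 52% from 78 toward 0: 78 − 40.56 = 37.44 → 37.
H and L are unchanged.

hsl(147, 37%, 43%)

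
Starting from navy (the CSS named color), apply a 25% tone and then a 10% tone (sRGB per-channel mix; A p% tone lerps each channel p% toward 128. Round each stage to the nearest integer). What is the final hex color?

#2A2A80

CSS navy is rgb(0, 0, 128).
A 25% tone moves each channel 25% toward 128:
  R: 0 + 0.25×(128−0) = 0 + 32 = 32 → 32
  G: 0 + 0.25×(128−0) = 0 + 32 = 32 → 32
  B: 128 + 0 = 128 → 128
After the tone: rgb(32, 32, 128) = #202080.
A 10% tone moves each channel 10% toward 128:
  R: 32 + 0.1×(128−32) = 32 + 9.6 = 41.6 → 42
  G: 32 + 9.6 = 41.6 → 42
  B: 128 + 0 = 128 → 128
rgb(42, 42, 128) = #2A2A80.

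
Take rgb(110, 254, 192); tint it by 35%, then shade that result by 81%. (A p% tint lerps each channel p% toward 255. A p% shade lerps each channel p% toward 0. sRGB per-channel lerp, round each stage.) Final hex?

A 35% tint moves each channel 35% toward 255:
  R: 110 + 0.35×(255−110) = 110 + 50.75 = 160.75 → 161
  G: 254 + 0.35×(255−254) = 254 + 0.35 = 254.35 → 254
  B: 192 + 0.35×(255−192) = 192 + 22.05 = 214.05 → 214
After the tint: rgb(161, 254, 214) = #a1fed6.
An 81% shade moves each channel 81% toward 0:
  R: 161 + 0.81×(0−161) = 161 − 130.41 = 30.59 → 31
  G: 254 + 0.81×(0−254) = 254 − 205.74 = 48.26 → 48
  B: 214 + 0.81×(0−214) = 214 − 173.34 = 40.66 → 41
rgb(31, 48, 41) = #1f3029.

#1f3029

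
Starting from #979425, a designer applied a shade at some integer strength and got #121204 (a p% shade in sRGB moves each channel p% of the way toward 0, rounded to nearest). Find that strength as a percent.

88%

#979425 is rgb(151, 148, 37); #121204 is rgb(18, 18, 4).
On the R channel (widest range): 18 ≈ 151 + (p/100)(0 − 151), so p ≈ 100×(18 − 151)/(0 − 151) = -13300/-151 = 88.08.
p = 88 reproduces all three channels after rounding.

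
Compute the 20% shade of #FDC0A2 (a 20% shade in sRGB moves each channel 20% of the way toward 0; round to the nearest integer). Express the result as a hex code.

#CA9A82

#FDC0A2 is rgb(253, 192, 162).
Per channel, c → c + 0.2(0 − c):
  R: 253 − 50.6 = 202.4 → 202
  G: 192 + 0.2×(0−192) = 192 − 38.4 = 153.6 → 154
  B: 162 + 0.2×(0−162) = 162 − 32.4 = 129.6 → 130
rgb(202, 154, 130) = #CA9A82.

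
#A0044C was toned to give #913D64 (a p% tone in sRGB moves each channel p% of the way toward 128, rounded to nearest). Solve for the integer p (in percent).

#A0044C is rgb(160, 4, 76); #913D64 is rgb(145, 61, 100).
On the G channel (widest range): 61 ≈ 4 + (p/100)(128 − 4), so p ≈ 100×(61 − 4)/(128 − 4) = 5700/124 = 45.97.
p = 46 reproduces all three channels after rounding.

46%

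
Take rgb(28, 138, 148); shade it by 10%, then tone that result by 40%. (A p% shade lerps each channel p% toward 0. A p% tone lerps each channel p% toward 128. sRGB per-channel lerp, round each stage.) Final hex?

#427E83

Per channel, c → c + 0.1(0 − c):
  R: 28 − 2.8 = 25.2 → 25
  G: 138 + 0.1×(0−138) = 138 − 13.8 = 124.2 → 124
  B: 148 + 0.1×(0−148) = 148 − 14.8 = 133.2 → 133
After the shade: rgb(25, 124, 133) = #197C85.
Per channel, c → c + 0.4(128 − c):
  R: 25 + 0.4×(128−25) = 25 + 41.2 = 66.2 → 66
  G: 124 + 1.6 = 125.6 → 126
  B: 133 − 2 = 131 → 131
rgb(66, 126, 131) = #427E83.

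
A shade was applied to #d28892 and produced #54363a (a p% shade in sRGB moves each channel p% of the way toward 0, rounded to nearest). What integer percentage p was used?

60%

#d28892 is rgb(210, 136, 146); #54363a is rgb(84, 54, 58).
On the R channel (widest range): 84 ≈ 210 + (p/100)(0 − 210), so p ≈ 100×(84 − 210)/(0 − 210) = -12600/-210 = 60.00.
p = 60 reproduces all three channels after rounding.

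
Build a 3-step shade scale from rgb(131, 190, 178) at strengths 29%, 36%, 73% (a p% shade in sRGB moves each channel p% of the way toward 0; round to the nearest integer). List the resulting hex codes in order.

#5D877E, #547A72, #233330

29%: (131 − 37.99 = 93.01→93, 190 − 55.1 = 134.9→135, 178 − 51.62 = 126.38→126) → #5D877E
36%: (131 − 47.16 = 83.84→84, 190 − 68.4 = 121.6→122, 178 − 64.08 = 113.92→114) → #547A72
73%: (131 − 95.63 = 35.37→35, 190 − 138.7 = 51.3→51, 178 − 129.94 = 48.06→48) → #233330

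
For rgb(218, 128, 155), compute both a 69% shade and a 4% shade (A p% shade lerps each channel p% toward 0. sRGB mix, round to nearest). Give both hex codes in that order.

#442830, #D17B95

69% shade:
  R: 218 − 150.42 = 67.58 → 68
  G: 128 + 0.69×(0−128) = 128 − 88.32 = 39.68 → 40
  B: 155 + 0.69×(0−155) = 155 − 106.95 = 48.05 → 48
  → #442830
4% shade:
  R: 218 − 8.72 = 209.28 → 209
  G: 128 + 0.04×(0−128) = 128 − 5.12 = 122.88 → 123
  B: 155 − 6.2 = 148.8 → 149
  → #D17B95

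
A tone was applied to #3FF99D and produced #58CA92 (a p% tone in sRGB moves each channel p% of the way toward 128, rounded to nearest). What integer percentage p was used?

#3FF99D is rgb(63, 249, 157); #58CA92 is rgb(88, 202, 146).
On the G channel (widest range): 202 ≈ 249 + (p/100)(128 − 249), so p ≈ 100×(202 − 249)/(128 − 249) = -4700/-121 = 38.84.
p = 39 reproduces all three channels after rounding.

39%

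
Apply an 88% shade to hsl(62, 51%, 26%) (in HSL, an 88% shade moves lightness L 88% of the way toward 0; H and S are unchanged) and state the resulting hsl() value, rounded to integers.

L moves 88% from 26 toward 0: 26 − 22.88 = 3.12 → 3.
H and S are unchanged.

hsl(62, 51%, 3%)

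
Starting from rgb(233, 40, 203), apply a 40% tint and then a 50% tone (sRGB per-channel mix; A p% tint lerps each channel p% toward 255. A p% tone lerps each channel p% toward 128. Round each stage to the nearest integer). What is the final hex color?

A 40% tint moves each channel 40% toward 255:
  R: 233 + 8.8 = 241.8 → 242
  G: 40 + 0.4×(255−40) = 40 + 86 = 126 → 126
  B: 203 + 0.4×(255−203) = 203 + 20.8 = 223.8 → 224
After the tint: rgb(242, 126, 224) = #f27ee0.
A 50% tone moves each channel 50% toward 128:
  R: 242 + 0.5×(128−242) = 242 − 57 = 185 → 185
  G: 126 + 1 = 127 → 127
  B: 224 + 0.5×(128−224) = 224 − 48 = 176 → 176
rgb(185, 127, 176) = #b97fb0.

#b97fb0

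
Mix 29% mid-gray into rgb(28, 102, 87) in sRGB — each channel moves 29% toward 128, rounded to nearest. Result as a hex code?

Lerp each channel 29% toward 128:
  R: 28 + 0.29×(128−28) = 28 + 29 = 57 → 57
  G: 102 + 7.54 = 109.54 → 110
  B: 87 + 0.29×(128−87) = 87 + 11.89 = 98.89 → 99
rgb(57, 110, 99) = #396E63.

#396E63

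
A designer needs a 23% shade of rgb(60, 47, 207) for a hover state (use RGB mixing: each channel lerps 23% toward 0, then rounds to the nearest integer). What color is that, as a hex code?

#2E249F

Lerp each channel 23% toward 0:
  R: 60 − 13.8 = 46.2 → 46
  G: 47 + 0.23×(0−47) = 47 − 10.81 = 36.19 → 36
  B: 207 + 0.23×(0−207) = 207 − 47.61 = 159.39 → 159
rgb(46, 36, 159) = #2E249F.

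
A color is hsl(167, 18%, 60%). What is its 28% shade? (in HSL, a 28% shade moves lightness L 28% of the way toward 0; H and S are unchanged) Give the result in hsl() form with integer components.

L moves 28% from 60 toward 0: 60 − 16.8 = 43.2 → 43.
H and S are unchanged.

hsl(167, 18%, 43%)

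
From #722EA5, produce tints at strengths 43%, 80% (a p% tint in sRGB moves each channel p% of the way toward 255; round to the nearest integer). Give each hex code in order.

#722EA5 is rgb(114, 46, 165).
43%: (114 + 60.63 = 174.63→175, 46 + 89.87 = 135.87→136, 165 + 38.7 = 203.7→204) → #AF88CC
80%: (114 + 112.8 = 226.8→227, 46 + 167.2 = 213.2→213, 165 + 72 = 237→237) → #E3D5ED

#AF88CC, #E3D5ED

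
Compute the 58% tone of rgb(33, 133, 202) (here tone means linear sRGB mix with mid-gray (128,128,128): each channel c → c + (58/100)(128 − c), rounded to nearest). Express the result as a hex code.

#58829f

A 58% tone moves each channel 58% toward 128:
  R: 33 + 0.58×(128−33) = 33 + 55.1 = 88.1 → 88
  G: 133 − 2.9 = 130.1 → 130
  B: 202 − 42.92 = 159.08 → 159
rgb(88, 130, 159) = #58829f.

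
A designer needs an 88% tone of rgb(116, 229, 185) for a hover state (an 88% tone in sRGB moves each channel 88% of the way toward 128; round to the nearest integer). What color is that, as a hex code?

#7f8c87

An 88% tone moves each channel 88% toward 128:
  R: 116 + 10.56 = 126.56 → 127
  G: 229 + 0.88×(128−229) = 229 − 88.88 = 140.12 → 140
  B: 185 + 0.88×(128−185) = 185 − 50.16 = 134.84 → 135
rgb(127, 140, 135) = #7f8c87.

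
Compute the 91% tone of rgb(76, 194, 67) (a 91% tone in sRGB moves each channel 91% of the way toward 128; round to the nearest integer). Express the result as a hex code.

Lerp each channel 91% toward 128:
  R: 76 + 47.32 = 123.32 → 123
  G: 194 − 60.06 = 133.94 → 134
  B: 67 + 0.91×(128−67) = 67 + 55.51 = 122.51 → 123
rgb(123, 134, 123) = #7B867B.

#7B867B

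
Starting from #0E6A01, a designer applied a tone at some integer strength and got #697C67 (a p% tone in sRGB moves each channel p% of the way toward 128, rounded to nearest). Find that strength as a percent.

#0E6A01 is rgb(14, 106, 1); #697C67 is rgb(105, 124, 103).
On the B channel (widest range): 103 ≈ 1 + (p/100)(128 − 1), so p ≈ 100×(103 − 1)/(128 − 1) = 10200/127 = 80.31.
p = 80 reproduces all three channels after rounding.

80%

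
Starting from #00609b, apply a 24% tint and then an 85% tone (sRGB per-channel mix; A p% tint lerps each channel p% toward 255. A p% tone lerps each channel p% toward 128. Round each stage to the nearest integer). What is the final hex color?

#00609b is rgb(0, 96, 155).
Per channel, c → c + 0.24(255 − c):
  R: 0 + 0.24×(255−0) = 0 + 61.2 = 61.2 → 61
  G: 96 + 0.24×(255−96) = 96 + 38.16 = 134.16 → 134
  B: 155 + 0.24×(255−155) = 155 + 24 = 179 → 179
After the tint: rgb(61, 134, 179) = #3d86b3.
Lerp each channel 85% toward 128:
  R: 61 + 0.85×(128−61) = 61 + 56.95 = 117.95 → 118
  G: 134 + 0.85×(128−134) = 134 − 5.1 = 128.9 → 129
  B: 179 − 43.35 = 135.65 → 136
rgb(118, 129, 136) = #768188.

#768188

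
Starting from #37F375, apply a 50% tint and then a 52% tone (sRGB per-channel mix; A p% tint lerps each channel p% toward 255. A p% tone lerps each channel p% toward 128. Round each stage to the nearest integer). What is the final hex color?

#37F375 is rgb(55, 243, 117).
A 50% tint moves each channel 50% toward 255:
  R: 55 + 0.5×(255−55) = 55 + 100 = 155 → 155
  G: 243 + 6 = 249 → 249
  B: 117 + 69 = 186 → 186
After the tint: rgb(155, 249, 186) = #9BF9BA.
Per channel, c → c + 0.52(128 − c):
  R: 155 + 0.52×(128−155) = 155 − 14.04 = 140.96 → 141
  G: 249 − 62.92 = 186.08 → 186
  B: 186 − 30.16 = 155.84 → 156
rgb(141, 186, 156) = #8DBA9C.

#8DBA9C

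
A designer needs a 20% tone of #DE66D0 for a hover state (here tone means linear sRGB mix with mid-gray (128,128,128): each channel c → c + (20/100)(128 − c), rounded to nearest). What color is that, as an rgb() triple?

rgb(203, 107, 192)

#DE66D0 is rgb(222, 102, 208).
A 20% tone moves each channel 20% toward 128:
  R: 222 + 0.2×(128−222) = 222 − 18.8 = 203.2 → 203
  G: 102 + 5.2 = 107.2 → 107
  B: 208 + 0.2×(128−208) = 208 − 16 = 192 → 192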